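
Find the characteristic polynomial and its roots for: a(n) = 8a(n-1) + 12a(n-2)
Substitute a(n) = rⁿ and divide through by rⁿ⁻²: r² - 8r - 12 = 0
Discriminant: 8² + 4·12 = 112, not a perfect square, so by the quadratic formula r = (8 ± √112)/2.
General solution: a(n) = A·r₁ⁿ + B·r₂ⁿ where r₁,r₂ = (8 ± √112)/2

Characteristic: r² - 8r - 12 = 0, Roots: r = (8 ± √112)/2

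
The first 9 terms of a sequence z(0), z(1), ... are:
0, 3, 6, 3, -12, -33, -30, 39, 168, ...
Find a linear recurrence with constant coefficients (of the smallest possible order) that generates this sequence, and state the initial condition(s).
Look for the lowest-order linear relation among consecutive terms.
Observation: z(n) - 2·z(n-1) - (-3)·z(n-2) = 0 holds for the shown terms, and no order-1 relation z(n) = α·z(n-1) + β fits.
Check at n=3: 2·6 + (-3)·3 = 3. ✓

z(n) = 2z(n-1) - 3z(n-2), z(0) = 0, z(1) = 3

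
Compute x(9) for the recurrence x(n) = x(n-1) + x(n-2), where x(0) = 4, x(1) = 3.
Computing the sequence terms:
4, 3, 7, 10, 17, 27, 44, 71, 115, 186

186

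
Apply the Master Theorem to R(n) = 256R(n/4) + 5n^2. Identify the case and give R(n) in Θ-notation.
Master Theorem template: R(n) = a·R(n/b) + f(n).
Here: a=256, b=4, f(n)=5n^2
Compute log_b(a) = log_4(256) = 4.
f(n) = 5n^2 = O(n^(4-ε)) with ε = 2. Case 1: R(n) = Θ(n^log_b(a)) = Θ(n^4).

Case 1: R(n) = Θ(n^4)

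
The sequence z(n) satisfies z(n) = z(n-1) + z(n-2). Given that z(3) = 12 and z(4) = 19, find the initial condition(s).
Work backwards using z(k) = z(k+2) - z(k+1):
z(2) = z(4) - z(3) = 19 - 12 = 7
z(1) = z(3) - z(2) = 12 - 7 = 5
z(0) = z(2) - z(1) = 7 - 5 = 2

z(0) = 2, z(1) = 5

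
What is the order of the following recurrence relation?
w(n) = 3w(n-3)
The order is the largest lag k for which w(n-k) appears. Here the deepest term is w(n-3), so the order is 3.

Order 3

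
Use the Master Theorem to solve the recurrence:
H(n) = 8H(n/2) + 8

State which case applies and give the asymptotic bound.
Master Theorem template: H(n) = a·H(n/b) + f(n).
Here: a=8, b=2, f(n)=8
Compute log_b(a) = log_2(8) = 3.
f(n) = 8 = O(n^(3-ε)) with ε = 3. Case 1: H(n) = Θ(n^log_b(a)) = Θ(n^3).

Case 1: H(n) = Θ(n^3)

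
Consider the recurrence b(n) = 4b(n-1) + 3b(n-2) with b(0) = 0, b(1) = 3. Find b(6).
Computing the sequence terms:
0, 3, 12, 57, 264, 1227, 5700

5700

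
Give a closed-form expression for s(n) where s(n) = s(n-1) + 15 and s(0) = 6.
Recurrence: s(n) = s(n-1) + 15, initial: s(0) = 6.
Each step adds 15, so s(n) = s(0) + 15n = 15n + 6.

s(n) = 15n + 6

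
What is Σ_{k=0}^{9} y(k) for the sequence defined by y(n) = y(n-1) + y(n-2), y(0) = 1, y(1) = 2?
Computing the sequence terms: 1, 2, 3, 5, 8, 13, 21, 34, 55, 89
Adding these values together:

231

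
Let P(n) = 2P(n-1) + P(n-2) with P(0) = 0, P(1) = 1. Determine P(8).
Computing the sequence terms:
0, 1, 2, 5, 12, 29, 70, 169, 408

408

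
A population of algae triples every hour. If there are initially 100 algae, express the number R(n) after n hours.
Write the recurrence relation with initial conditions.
Each hour multiplies the count by 3, so the count after n hours depends only on the count after n-1 hours: R(n) = 3 × R(n-1). The starting count gives R(0) = 100.
Unrolling n times gives the closed form R(n) = 100 × 3ⁿ.

R(n) = 3 × R(n-1), R(0) = 100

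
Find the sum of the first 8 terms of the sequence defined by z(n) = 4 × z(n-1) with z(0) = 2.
Computing the sequence terms: 2, 8, 32, 128, 512, 2048, 8192, 32768
Adding these values together:

43690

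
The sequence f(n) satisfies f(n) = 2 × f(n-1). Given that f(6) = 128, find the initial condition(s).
In general f(n) = 2ⁿ · f(0). At n = 6: f(0) = f(6) / 2^6 = 128 / 64 = 2.

f(0) = 2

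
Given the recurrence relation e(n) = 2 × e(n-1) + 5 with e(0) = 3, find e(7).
Computing step by step:
e(0) = 3
e(1) = 2 × 3 + 5 = 11
e(2) = 2 × 11 + 5 = 27
e(3) = 2 × 27 + 5 = 59
e(4) = 2 × 59 + 5 = 123
e(5) = 2 × 123 + 5 = 251
e(6) = 2 × 251 + 5 = 507
e(7) = 2 × 507 + 5 = 1019

1019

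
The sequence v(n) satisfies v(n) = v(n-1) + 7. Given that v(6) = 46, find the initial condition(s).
v(6) = v(0) + 6·7, so v(0) = 46 - 42 = 4.

v(0) = 4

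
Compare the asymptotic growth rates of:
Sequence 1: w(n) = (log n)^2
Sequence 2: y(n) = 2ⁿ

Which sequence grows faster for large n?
Comparing growth rates:
Growth-rate hierarchy: log n ≺ any polynomial ≺ any exponential cⁿ (c>1) ≺ n! ≺ nⁿ.
exponential base 2 dominates polylogarithmic (log n)^2 asymptotically.

y(n) grows faster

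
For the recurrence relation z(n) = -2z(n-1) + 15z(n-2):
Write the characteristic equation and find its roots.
Substitute z(n) = rⁿ and divide through by rⁿ⁻²: r² + 2r - 15 = 0
Factor: (r + 5)(r - 3) = 0, so r = -5, 3.
General solution: z(n) = A·(-5)ⁿ + B·3ⁿ

Characteristic: r² + 2r - 15 = 0, Roots: r = -5, 3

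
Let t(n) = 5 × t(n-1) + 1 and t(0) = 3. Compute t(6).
Computing step by step:
t(0) = 3
t(1) = 5 × 3 + 1 = 16
t(2) = 5 × 16 + 1 = 81
t(3) = 5 × 81 + 1 = 406
t(4) = 5 × 406 + 1 = 2031
t(5) = 5 × 2031 + 1 = 10156
t(6) = 5 × 10156 + 1 = 50781

50781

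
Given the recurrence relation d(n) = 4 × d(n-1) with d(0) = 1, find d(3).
Computing step by step:
d(0) = 1
d(1) = 4 × 1 = 4
d(2) = 4 × 4 = 16
d(3) = 4 × 16 = 64

64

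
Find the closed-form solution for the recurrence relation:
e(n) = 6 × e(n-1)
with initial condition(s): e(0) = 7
Recurrence: e(n) = 6 × e(n-1), initial: e(0) = 7.
Each term is 6 times the previous, so this is geometric with ratio 6. After n steps: e(n) = e(0)·6ⁿ = 7·6ⁿ.

e(n) = 7·6ⁿ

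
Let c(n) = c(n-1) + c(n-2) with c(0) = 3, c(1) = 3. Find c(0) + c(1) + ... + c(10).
Computing the sequence terms: 3, 3, 6, 9, 15, 24, 39, 63, 102, 165, 267
Adding these values together:

696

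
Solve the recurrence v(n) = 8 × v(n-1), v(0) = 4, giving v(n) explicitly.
Recurrence: v(n) = 8 × v(n-1), initial: v(0) = 4.
Each term is 8 times the previous, so this is geometric with ratio 8. After n steps: v(n) = v(0)·8ⁿ = 4·8ⁿ.

v(n) = 4·8ⁿ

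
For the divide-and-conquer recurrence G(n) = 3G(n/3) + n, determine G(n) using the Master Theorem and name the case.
Master Theorem template: G(n) = a·G(n/b) + f(n).
Here: a=3, b=3, f(n)=n
Compute log_b(a) = log_3(3) = 1.
f(n) = n = Θ(n). Case 2: G(n) = Θ(n log n).

Case 2: G(n) = Θ(n log n)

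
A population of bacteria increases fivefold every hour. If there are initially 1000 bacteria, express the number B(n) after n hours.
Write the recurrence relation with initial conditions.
Each hour multiplies the count by 5, so the count after n hours depends only on the count after n-1 hours: B(n) = 5 × B(n-1). The starting count gives B(0) = 1000.
Unrolling n times gives the closed form B(n) = 1000 × 5ⁿ.

B(n) = 5 × B(n-1), B(0) = 1000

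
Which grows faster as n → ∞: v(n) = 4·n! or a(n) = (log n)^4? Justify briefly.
Comparing growth rates:
Growth-rate hierarchy: log n ≺ any polynomial ≺ any exponential cⁿ (c>1) ≺ n! ≺ nⁿ.
factorial dominates polylogarithmic (log n)^4 asymptotically.

v(n) grows faster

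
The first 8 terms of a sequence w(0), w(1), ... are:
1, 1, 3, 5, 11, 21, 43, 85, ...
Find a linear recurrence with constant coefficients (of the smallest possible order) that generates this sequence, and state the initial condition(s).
Look for the lowest-order linear relation among consecutive terms.
Observation: w(n) - 1·w(n-1) - (2)·w(n-2) = 0 holds for the shown terms, and no order-1 relation w(n) = α·w(n-1) + β fits.
Check at n=3: 1·3 + (2)·1 = 5. ✓

w(n) = w(n-1) + 2w(n-2), w(0) = 1, w(1) = 1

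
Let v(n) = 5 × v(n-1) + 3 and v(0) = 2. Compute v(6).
Computing step by step:
v(0) = 2
v(1) = 5 × 2 + 3 = 13
v(2) = 5 × 13 + 3 = 68
v(3) = 5 × 68 + 3 = 343
v(4) = 5 × 343 + 3 = 1718
v(5) = 5 × 1718 + 3 = 8593
v(6) = 5 × 8593 + 3 = 42968

42968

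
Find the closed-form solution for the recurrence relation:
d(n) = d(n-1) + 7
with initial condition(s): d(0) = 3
Recurrence: d(n) = d(n-1) + 7, initial: d(0) = 3.
Each step adds 7, so d(n) = d(0) + 7n = 7n + 3.

d(n) = 7n + 3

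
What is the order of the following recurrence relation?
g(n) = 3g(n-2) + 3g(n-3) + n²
The order is the largest lag k for which g(n-k) appears. Here the deepest term is g(n-3) (the n² term is non-homogeneous and does not affect the order), so the order is 3.

Order 3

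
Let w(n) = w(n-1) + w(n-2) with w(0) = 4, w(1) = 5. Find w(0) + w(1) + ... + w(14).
Computing the sequence terms: 4, 5, 9, 14, 23, 37, 60, 97, 157, 254, 411, 665, 1076, 1741, 2817
Adding these values together:

7370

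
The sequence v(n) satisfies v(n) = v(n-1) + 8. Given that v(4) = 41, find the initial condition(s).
v(4) = v(0) + 4·8, so v(0) = 41 - 32 = 9.

v(0) = 9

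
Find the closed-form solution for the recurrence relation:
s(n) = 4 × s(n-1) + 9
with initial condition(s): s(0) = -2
Recurrence: s(n) = 4 × s(n-1) + 9, initial: s(0) = -2.
Try s(n) = A·4ⁿ + C. Substituting: A·4ⁿ + C = 4(A·4ⁿ⁻¹ + C) + 9 = A·4ⁿ + 4C + 9, so C = 4C + 9, giving C = -3. Then s(0) = A - 3 = -2 gives A = 1.

s(n) = 4ⁿ - 3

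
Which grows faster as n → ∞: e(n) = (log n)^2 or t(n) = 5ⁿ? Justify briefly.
Comparing growth rates:
Growth-rate hierarchy: log n ≺ any polynomial ≺ any exponential cⁿ (c>1) ≺ n! ≺ nⁿ.
exponential base 5 dominates polylogarithmic (log n)^2 asymptotically.

t(n) grows faster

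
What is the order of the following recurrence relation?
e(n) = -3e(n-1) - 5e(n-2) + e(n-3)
The order is the largest lag k for which e(n-k) appears. Here the deepest term is e(n-3), so the order is 3.

Order 3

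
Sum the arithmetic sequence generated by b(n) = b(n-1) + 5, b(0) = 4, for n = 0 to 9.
Computing the sequence terms: 4, 9, 14, 19, 24, 29, 34, 39, 44, 49
Adding these values together:

265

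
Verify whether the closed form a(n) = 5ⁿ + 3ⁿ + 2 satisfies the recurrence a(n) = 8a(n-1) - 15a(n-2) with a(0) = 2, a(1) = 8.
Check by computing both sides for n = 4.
From the recurrence with a(0) = 2, a(1) = 8:
  a(0) = 2, a(1) = 8, a(2) = 34, a(3) = 152, a(4) = 706
  so the recurrence gives a(4) = 706.
From the proposed closed form a(n) = 5ⁿ + 3ⁿ + 2:
  a(4) = 708.
The recurrence gives 706 but the closed form gives 708, so the closed form does not satisfy the recurrence.

No, the closed form is incorrect.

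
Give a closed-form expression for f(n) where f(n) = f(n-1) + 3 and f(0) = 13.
Recurrence: f(n) = f(n-1) + 3, initial: f(0) = 13.
Each step adds 3, so f(n) = f(0) + 3n = 3n + 13.

f(n) = 3n + 13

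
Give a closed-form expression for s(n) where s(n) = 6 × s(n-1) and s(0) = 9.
Recurrence: s(n) = 6 × s(n-1), initial: s(0) = 9.
Each term is 6 times the previous, so this is geometric with ratio 6. After n steps: s(n) = s(0)·6ⁿ = 9·6ⁿ.

s(n) = 9·6ⁿ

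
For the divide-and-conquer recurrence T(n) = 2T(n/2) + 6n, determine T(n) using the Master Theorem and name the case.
Master Theorem template: T(n) = a·T(n/b) + f(n).
Here: a=2, b=2, f(n)=6n
Compute log_b(a) = log_2(2) = 1.
f(n) = 6n = Θ(n). Case 2: T(n) = Θ(n log n).

Case 2: T(n) = Θ(n log n)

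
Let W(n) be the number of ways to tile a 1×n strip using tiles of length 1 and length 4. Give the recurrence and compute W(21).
Condition on the last tile: it has length 1 (leaving a 1×(n-1) strip) or length 4 (leaving a 1×(n-4) strip), so W(n) = W(n-1) + W(n-4) (order-4 linear recurrence).
For 0 ≤ i < 4 only unit tiles fit, so W(i) = 1.
Iterating the recurrence: W(4) = 2, W(5) = 3, W(6) = 4, W(7) = 5, W(8) = 7, W(9) = 10, W(10) = 14, W(11) = 19, W(12) = 26, W(13) = 36, W(14) = 50, W(15) = 69, W(16) = 95, W(17) = 131, W(18) = 181, W(19) = 250, W(20) = 345, W(21) = 476.

W(n) = W(n-1) + W(n-4), with W(i) = 1 for 0 ≤ i < 4; W(21) = 476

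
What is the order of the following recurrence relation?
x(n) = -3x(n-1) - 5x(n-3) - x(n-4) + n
The order is the largest lag k for which x(n-k) appears. Here the deepest term is x(n-4) (the n term is non-homogeneous and does not affect the order), so the order is 4.

Order 4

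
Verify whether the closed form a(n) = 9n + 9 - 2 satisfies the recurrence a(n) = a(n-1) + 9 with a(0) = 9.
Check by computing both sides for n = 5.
From the recurrence with a(0) = 9:
  a(0) = 9, a(1) = 18, a(2) = 27, a(3) = 36, a(4) = 45, a(5) = 54
  so the recurrence gives a(5) = 54.
From the proposed closed form a(n) = 9n + 9 - 2:
  a(5) = 52.
The recurrence gives 54 but the closed form gives 52, so the closed form does not satisfy the recurrence.

No, the closed form is incorrect.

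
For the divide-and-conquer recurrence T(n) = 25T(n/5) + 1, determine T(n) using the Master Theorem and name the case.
Master Theorem template: T(n) = a·T(n/b) + f(n).
Here: a=25, b=5, f(n)=1
Compute log_b(a) = log_5(25) = 2.
f(n) = 1 = O(n^(2-ε)) with ε = 2. Case 1: T(n) = Θ(n^log_b(a)) = Θ(n^2).

Case 1: T(n) = Θ(n^2)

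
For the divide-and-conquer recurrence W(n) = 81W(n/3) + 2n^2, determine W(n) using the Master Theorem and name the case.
Master Theorem template: W(n) = a·W(n/b) + f(n).
Here: a=81, b=3, f(n)=2n^2
Compute log_b(a) = log_3(81) = 4.
f(n) = 2n^2 = O(n^(4-ε)) with ε = 2. Case 1: W(n) = Θ(n^log_b(a)) = Θ(n^4).

Case 1: W(n) = Θ(n^4)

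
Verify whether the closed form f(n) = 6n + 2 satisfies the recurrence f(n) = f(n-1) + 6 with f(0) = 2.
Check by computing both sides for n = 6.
From the recurrence with f(0) = 2:
  f(0) = 2, f(1) = 8, f(2) = 14, f(3) = 20, f(4) = 26, f(5) = 32, f(6) = 38
  so the recurrence gives f(6) = 38.
From the proposed closed form f(n) = 6n + 2:
  f(6) = 38.
Both sides give 38 at n = 6, and the initial condition(s) match, so the closed form is consistent.

Yes, the closed form is correct.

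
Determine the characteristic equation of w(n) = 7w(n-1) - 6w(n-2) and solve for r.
Substitute w(n) = rⁿ and divide through by rⁿ⁻²: r² - 7r + 6 = 0
Factor: (r - 6)(r - 1) = 0, so r = 6, 1.
General solution: w(n) = A·6ⁿ + B·1ⁿ

Characteristic: r² - 7r + 6 = 0, Roots: r = 6, 1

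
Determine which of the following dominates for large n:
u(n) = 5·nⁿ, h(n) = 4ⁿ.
Comparing growth rates:
Growth-rate hierarchy: log n ≺ any polynomial ≺ any exponential cⁿ (c>1) ≺ n! ≺ nⁿ.
super-exponential nⁿ dominates exponential base 4 asymptotically.

u(n) grows faster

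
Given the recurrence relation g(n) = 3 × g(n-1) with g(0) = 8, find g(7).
Computing step by step:
g(0) = 8
g(1) = 3 × 8 = 24
g(2) = 3 × 24 = 72
g(3) = 3 × 72 = 216
g(4) = 3 × 216 = 648
g(5) = 3 × 648 = 1944
g(6) = 3 × 1944 = 5832
g(7) = 3 × 5832 = 17496

17496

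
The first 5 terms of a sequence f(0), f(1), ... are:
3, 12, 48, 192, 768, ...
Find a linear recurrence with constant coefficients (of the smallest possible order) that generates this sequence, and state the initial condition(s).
Look for the lowest-order linear relation among consecutive terms.
Observation: each term is 4× the previous.
Check at n=2: 4·12 = 48. ✓

f(n) = 4 × f(n-1), f(0) = 3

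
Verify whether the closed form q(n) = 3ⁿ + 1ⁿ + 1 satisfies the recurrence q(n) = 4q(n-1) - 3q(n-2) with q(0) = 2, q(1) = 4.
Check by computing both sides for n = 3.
From the recurrence with q(0) = 2, q(1) = 4:
  q(0) = 2, q(1) = 4, q(2) = 10, q(3) = 28
  so the recurrence gives q(3) = 28.
From the proposed closed form q(n) = 3ⁿ + 1ⁿ + 1:
  q(3) = 29.
The recurrence gives 28 but the closed form gives 29, so the closed form does not satisfy the recurrence.

No, the closed form is incorrect.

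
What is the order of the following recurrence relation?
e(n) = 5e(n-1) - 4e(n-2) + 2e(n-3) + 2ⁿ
The order is the largest lag k for which e(n-k) appears. Here the deepest term is e(n-3) (the 2ⁿ term is non-homogeneous and does not affect the order), so the order is 3.

Order 3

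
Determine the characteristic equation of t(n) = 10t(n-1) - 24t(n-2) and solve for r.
Substitute t(n) = rⁿ and divide through by rⁿ⁻²: r² - 10r + 24 = 0
Factor: (r - 6)(r - 4) = 0, so r = 6, 4.
General solution: t(n) = A·6ⁿ + B·4ⁿ

Characteristic: r² - 10r + 24 = 0, Roots: r = 6, 4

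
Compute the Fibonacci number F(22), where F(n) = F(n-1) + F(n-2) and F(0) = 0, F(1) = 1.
Computing the sequence terms:
0, 1, 1, 2, 3, 5, 8, 13, 21, 34, 55, 89, 144, 233, 377, 610, 987, 1597, 2584, 4181, 6765, 10946, 17711

17711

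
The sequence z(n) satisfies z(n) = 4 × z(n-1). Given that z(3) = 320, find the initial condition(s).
In general z(n) = 4ⁿ · z(0). At n = 3: z(0) = z(3) / 4^3 = 320 / 64 = 5.

z(0) = 5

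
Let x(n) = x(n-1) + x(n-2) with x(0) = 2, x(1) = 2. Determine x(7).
Computing the sequence terms:
2, 2, 4, 6, 10, 16, 26, 42

42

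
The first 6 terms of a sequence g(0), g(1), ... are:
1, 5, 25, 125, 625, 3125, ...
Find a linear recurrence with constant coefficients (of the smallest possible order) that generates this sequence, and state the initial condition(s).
Look for the lowest-order linear relation among consecutive terms.
Observation: each term is 5× the previous.
Check at n=2: 5·5 = 25. ✓

g(n) = 5 × g(n-1), g(0) = 1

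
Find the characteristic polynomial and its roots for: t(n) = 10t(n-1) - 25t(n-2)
Substitute t(n) = rⁿ and divide through by rⁿ⁻²: r² - 10r + 25 = 0
Factor: (r - 5)² = 0, so r = 5 (double root).
General solution: t(n) = (A + Bn)·5ⁿ

Characteristic: r² - 10r + 25 = 0, Roots: r = 5 (double root)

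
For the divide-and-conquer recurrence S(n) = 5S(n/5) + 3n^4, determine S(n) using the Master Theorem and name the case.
Master Theorem template: S(n) = a·S(n/b) + f(n).
Here: a=5, b=5, f(n)=3n^4
Compute log_b(a) = log_5(5) = 1.
f(n) = 3n^4 = Ω(n^(1+ε)) with ε = 3, and the regularity condition holds (a·f(n/b) = (a/b^4)·f(n) with a/b^4 = 5^-3 < 1). Case 3: S(n) = Θ(f(n)) = Θ(n^4).

Case 3: S(n) = Θ(n^4)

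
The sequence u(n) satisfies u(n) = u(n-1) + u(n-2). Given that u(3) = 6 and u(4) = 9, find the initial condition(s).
Work backwards using u(k) = u(k+2) - u(k+1):
u(2) = u(4) - u(3) = 9 - 6 = 3
u(1) = u(3) - u(2) = 6 - 3 = 3
u(0) = u(2) - u(1) = 3 - 3 = 0

u(0) = 0, u(1) = 3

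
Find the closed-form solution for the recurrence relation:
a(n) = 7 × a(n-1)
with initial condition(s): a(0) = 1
Recurrence: a(n) = 7 × a(n-1), initial: a(0) = 1.
Each term is 7 times the previous, so this is geometric with ratio 7. After n steps: a(n) = a(0)·7ⁿ = 7ⁿ.

a(n) = 7ⁿ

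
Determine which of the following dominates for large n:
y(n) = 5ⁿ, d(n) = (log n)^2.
Comparing growth rates:
Growth-rate hierarchy: log n ≺ any polynomial ≺ any exponential cⁿ (c>1) ≺ n! ≺ nⁿ.
exponential base 5 dominates polylogarithmic (log n)^2 asymptotically.

y(n) grows faster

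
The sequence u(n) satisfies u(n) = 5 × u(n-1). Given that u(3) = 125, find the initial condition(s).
In general u(n) = 5ⁿ · u(0). At n = 3: u(0) = u(3) / 5^3 = 125 / 125 = 1.

u(0) = 1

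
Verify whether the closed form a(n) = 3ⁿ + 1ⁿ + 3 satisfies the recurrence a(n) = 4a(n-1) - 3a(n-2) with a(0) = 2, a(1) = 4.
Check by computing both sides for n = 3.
From the recurrence with a(0) = 2, a(1) = 4:
  a(0) = 2, a(1) = 4, a(2) = 10, a(3) = 28
  so the recurrence gives a(3) = 28.
From the proposed closed form a(n) = 3ⁿ + 1ⁿ + 3:
  a(3) = 31.
The recurrence gives 28 but the closed form gives 31, so the closed form does not satisfy the recurrence.

No, the closed form is incorrect.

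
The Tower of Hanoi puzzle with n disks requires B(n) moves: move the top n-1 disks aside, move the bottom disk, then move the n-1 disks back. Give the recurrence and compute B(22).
Moving n disks = move the top n-1 disks aside (B(n-1) moves) + move the largest disk (1 move) + move the n-1 disks back on top (B(n-1) moves), so B(n) = 2B(n-1) + 1, with B(1) = 1 (a single disk takes one move).
First terms: 1, 3, 7, 15, 31, 63, … — each is one less than a power of 2. Indeed B(n) + 1 = 2(B(n-1) + 1) with B(1) + 1 = 2, so B(n) + 1 = 2ⁿ and B(n) = 2ⁿ - 1.
Hence B(22) = 2^22 - 1 = 4194304 - 1 = 4194303.

B(n) = 2B(n-1) + 1, B(1) = 1; B(22) = 4194303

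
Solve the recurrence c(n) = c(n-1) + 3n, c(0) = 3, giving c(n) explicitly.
Recurrence: c(n) = c(n-1) + 3n, initial: c(0) = 3.
Telescoping: c(n) = c(0) + 3·Σᵢ₌₁ⁿ i = 3 + 3·n(n+1)/2.

c(n) = 3·n(n+1)/2 + 3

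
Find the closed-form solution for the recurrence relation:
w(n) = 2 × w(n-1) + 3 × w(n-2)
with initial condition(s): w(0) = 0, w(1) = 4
Recurrence: w(n) = 2 × w(n-1) + 3 × w(n-2), initial: w(0) = 0, w(1) = 4.
Characteristic equation: r² - 2r - 3 = 0, which factors as (r - 3)(r + 1) = 0, so r = 3, -1. General solution w(n) = A·3ⁿ + B·(-1)ⁿ. From w(0) = 0: A + B = 0. From w(1) = 4: 3A - 1B = 4. Solving gives A = 1, B = -1.

w(n) = 3ⁿ - (-1)ⁿ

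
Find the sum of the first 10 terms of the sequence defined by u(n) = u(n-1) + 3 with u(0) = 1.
Computing the sequence terms: 1, 4, 7, 10, 13, 16, 19, 22, 25, 28
Adding these values together:

145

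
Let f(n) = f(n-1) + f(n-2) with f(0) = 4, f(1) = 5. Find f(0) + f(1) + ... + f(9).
Computing the sequence terms: 4, 5, 9, 14, 23, 37, 60, 97, 157, 254
Adding these values together:

660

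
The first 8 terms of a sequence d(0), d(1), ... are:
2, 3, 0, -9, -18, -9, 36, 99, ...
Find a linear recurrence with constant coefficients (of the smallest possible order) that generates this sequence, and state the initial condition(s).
Look for the lowest-order linear relation among consecutive terms.
Observation: d(n) - 2·d(n-1) - (-3)·d(n-2) = 0 holds for the shown terms, and no order-1 relation d(n) = α·d(n-1) + β fits.
Check at n=3: 2·0 + (-3)·3 = -9. ✓

d(n) = 2d(n-1) - 3d(n-2), d(0) = 2, d(1) = 3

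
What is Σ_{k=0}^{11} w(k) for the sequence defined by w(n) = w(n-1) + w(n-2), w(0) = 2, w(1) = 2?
Computing the sequence terms: 2, 2, 4, 6, 10, 16, 26, 42, 68, 110, 178, 288
Adding these values together:

752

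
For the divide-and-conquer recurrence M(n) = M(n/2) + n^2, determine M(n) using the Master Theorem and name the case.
Master Theorem template: M(n) = a·M(n/b) + f(n).
Here: a=1, b=2, f(n)=n^2
Compute log_b(a) = log_2(1) = 0.
f(n) = n^2 = Ω(n^(0+ε)) with ε = 2, and the regularity condition holds (a·f(n/b) = (a/b^2)·f(n) with a/b^2 = 2^-2 < 1). Case 3: M(n) = Θ(f(n)) = Θ(n^2).

Case 3: M(n) = Θ(n^2)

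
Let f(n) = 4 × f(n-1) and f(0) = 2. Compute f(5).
Computing step by step:
f(0) = 2
f(1) = 4 × 2 = 8
f(2) = 4 × 8 = 32
f(3) = 4 × 32 = 128
f(4) = 4 × 128 = 512
f(5) = 4 × 512 = 2048

2048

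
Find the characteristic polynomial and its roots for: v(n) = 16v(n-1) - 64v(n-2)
Substitute v(n) = rⁿ and divide through by rⁿ⁻²: r² - 16r + 64 = 0
Factor: (r - 8)² = 0, so r = 8 (double root).
General solution: v(n) = (A + Bn)·8ⁿ

Characteristic: r² - 16r + 64 = 0, Roots: r = 8 (double root)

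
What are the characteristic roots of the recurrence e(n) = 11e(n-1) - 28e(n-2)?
Substitute e(n) = rⁿ and divide through by rⁿ⁻²: r² - 11r + 28 = 0
Factor: (r - 7)(r - 4) = 0, so r = 7, 4.
General solution: e(n) = A·7ⁿ + B·4ⁿ

Characteristic: r² - 11r + 28 = 0, Roots: r = 7, 4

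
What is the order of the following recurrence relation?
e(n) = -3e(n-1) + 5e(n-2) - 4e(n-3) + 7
The order is the largest lag k for which e(n-k) appears. Here the deepest term is e(n-3) (the 7 term is non-homogeneous and does not affect the order), so the order is 3.

Order 3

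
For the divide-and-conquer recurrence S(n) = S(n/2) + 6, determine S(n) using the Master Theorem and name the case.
Master Theorem template: S(n) = a·S(n/b) + f(n).
Here: a=1, b=2, f(n)=6
Compute log_b(a) = log_2(1) = 0.
f(n) = 6 = Θ(1). Case 2: S(n) = Θ(log n).

Case 2: S(n) = Θ(log n)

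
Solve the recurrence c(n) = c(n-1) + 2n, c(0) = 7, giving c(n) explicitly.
Recurrence: c(n) = c(n-1) + 2n, initial: c(0) = 7.
Telescoping: c(n) = c(0) + 2·Σᵢ₌₁ⁿ i = 7 + 2·n(n+1)/2.

c(n) = 2·n(n+1)/2 + 7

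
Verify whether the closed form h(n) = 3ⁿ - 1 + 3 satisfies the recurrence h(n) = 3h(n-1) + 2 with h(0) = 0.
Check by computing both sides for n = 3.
From the recurrence with h(0) = 0:
  h(0) = 0, h(1) = 2, h(2) = 8, h(3) = 26
  so the recurrence gives h(3) = 26.
From the proposed closed form h(n) = 3ⁿ - 1 + 3:
  h(3) = 29.
The recurrence gives 26 but the closed form gives 29, so the closed form does not satisfy the recurrence.

No, the closed form is incorrect.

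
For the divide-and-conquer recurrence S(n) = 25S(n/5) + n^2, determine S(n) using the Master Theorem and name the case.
Master Theorem template: S(n) = a·S(n/b) + f(n).
Here: a=25, b=5, f(n)=n^2
Compute log_b(a) = log_5(25) = 2.
f(n) = n^2 = Θ(n^2). Case 2: S(n) = Θ(n^2 log n).

Case 2: S(n) = Θ(n^2 log n)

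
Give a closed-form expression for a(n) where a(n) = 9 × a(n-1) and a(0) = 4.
Recurrence: a(n) = 9 × a(n-1), initial: a(0) = 4.
Each term is 9 times the previous, so this is geometric with ratio 9. After n steps: a(n) = a(0)·9ⁿ = 4·9ⁿ.

a(n) = 4·9ⁿ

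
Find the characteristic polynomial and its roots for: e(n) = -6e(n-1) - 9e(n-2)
Substitute e(n) = rⁿ and divide through by rⁿ⁻²: r² + 6r + 9 = 0
Factor: (r + 3)² = 0, so r = -3 (double root).
General solution: e(n) = (A + Bn)·(-3)ⁿ

Characteristic: r² + 6r + 9 = 0, Roots: r = -3 (double root)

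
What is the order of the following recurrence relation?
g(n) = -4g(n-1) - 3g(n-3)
The order is the largest lag k for which g(n-k) appears. Here the deepest term is g(n-3), so the order is 3.

Order 3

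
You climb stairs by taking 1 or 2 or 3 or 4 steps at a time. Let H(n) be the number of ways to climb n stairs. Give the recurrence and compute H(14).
Condition on the size of the last step (1 to 4): before it there were n-1, …, n-4 stairs climbed, and these cases are disjoint, so H(n) = H(n-1) + H(n-2) + H(n-3) + H(n-4) (order-4 linear recurrence).
Initial conditions by direct count (compositions of i into parts ≤ 4): H(1) = 1; H(2) = 2; H(3) = 4; H(4) = 8.
Iterating the recurrence: H(5) = 15, H(6) = 29, H(7) = 56, H(8) = 108, H(9) = 208, H(10) = 401, H(11) = 773, H(12) = 1490, H(13) = 2872, H(14) = 5536.

H(n) = H(n-1) + H(n-2) + H(n-3) + H(n-4), H(1) = 1, H(2) = 2, H(3) = 4, H(4) = 8; H(14) = 5536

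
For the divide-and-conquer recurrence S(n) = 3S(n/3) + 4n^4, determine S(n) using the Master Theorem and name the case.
Master Theorem template: S(n) = a·S(n/b) + f(n).
Here: a=3, b=3, f(n)=4n^4
Compute log_b(a) = log_3(3) = 1.
f(n) = 4n^4 = Ω(n^(1+ε)) with ε = 3, and the regularity condition holds (a·f(n/b) = (a/b^4)·f(n) with a/b^4 = 3^-3 < 1). Case 3: S(n) = Θ(f(n)) = Θ(n^4).

Case 3: S(n) = Θ(n^4)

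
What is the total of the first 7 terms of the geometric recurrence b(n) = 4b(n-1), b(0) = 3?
Computing the sequence terms: 3, 12, 48, 192, 768, 3072, 12288
Adding these values together:

16383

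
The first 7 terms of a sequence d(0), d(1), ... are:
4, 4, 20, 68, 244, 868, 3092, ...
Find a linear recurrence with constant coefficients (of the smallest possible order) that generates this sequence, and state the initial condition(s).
Look for the lowest-order linear relation among consecutive terms.
Observation: d(n) - 3·d(n-1) - (2)·d(n-2) = 0 holds for the shown terms, and no order-1 relation d(n) = α·d(n-1) + β fits.
Check at n=3: 3·20 + (2)·4 = 68. ✓

d(n) = 3d(n-1) + 2d(n-2), d(0) = 4, d(1) = 4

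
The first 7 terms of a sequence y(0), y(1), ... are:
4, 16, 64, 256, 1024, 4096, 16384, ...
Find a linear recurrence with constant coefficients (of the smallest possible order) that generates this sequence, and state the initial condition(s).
Look for the lowest-order linear relation among consecutive terms.
Observation: each term is 4× the previous.
Check at n=2: 4·16 = 64. ✓

y(n) = 4 × y(n-1), y(0) = 4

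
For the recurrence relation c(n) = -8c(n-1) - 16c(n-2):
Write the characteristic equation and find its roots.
Substitute c(n) = rⁿ and divide through by rⁿ⁻²: r² + 8r + 16 = 0
Factor: (r + 4)² = 0, so r = -4 (double root).
General solution: c(n) = (A + Bn)·(-4)ⁿ

Characteristic: r² + 8r + 16 = 0, Roots: r = -4 (double root)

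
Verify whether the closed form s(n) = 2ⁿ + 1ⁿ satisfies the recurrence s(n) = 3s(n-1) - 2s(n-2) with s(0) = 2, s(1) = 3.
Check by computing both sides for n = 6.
From the recurrence with s(0) = 2, s(1) = 3:
  s(0) = 2, s(1) = 3, s(2) = 5, s(3) = 9, s(4) = 17, s(5) = 33, s(6) = 65
  so the recurrence gives s(6) = 65.
From the proposed closed form s(n) = 2ⁿ + 1ⁿ:
  s(6) = 65.
Both sides give 65 at n = 6, and the initial condition(s) match, so the closed form is consistent.

Yes, the closed form is correct.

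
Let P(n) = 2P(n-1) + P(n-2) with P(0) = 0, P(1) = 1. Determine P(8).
Computing the sequence terms:
0, 1, 2, 5, 12, 29, 70, 169, 408

408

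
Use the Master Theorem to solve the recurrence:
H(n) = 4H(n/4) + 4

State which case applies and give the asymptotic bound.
Master Theorem template: H(n) = a·H(n/b) + f(n).
Here: a=4, b=4, f(n)=4
Compute log_b(a) = log_4(4) = 1.
f(n) = 4 = O(n^(1-ε)) with ε = 1. Case 1: H(n) = Θ(n^log_b(a)) = Θ(n).

Case 1: H(n) = Θ(n)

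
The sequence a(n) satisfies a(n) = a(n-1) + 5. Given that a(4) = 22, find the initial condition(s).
a(4) = a(0) + 4·5, so a(0) = 22 - 20 = 2.

a(0) = 2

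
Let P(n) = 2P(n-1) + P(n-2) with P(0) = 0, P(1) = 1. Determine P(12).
Computing the sequence terms:
0, 1, 2, 5, 12, 29, 70, 169, 408, 985, 2378, 5741, 13860

13860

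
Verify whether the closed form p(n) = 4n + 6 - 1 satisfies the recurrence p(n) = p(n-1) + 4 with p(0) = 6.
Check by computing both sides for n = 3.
From the recurrence with p(0) = 6:
  p(0) = 6, p(1) = 10, p(2) = 14, p(3) = 18
  so the recurrence gives p(3) = 18.
From the proposed closed form p(n) = 4n + 6 - 1:
  p(3) = 17.
The recurrence gives 18 but the closed form gives 17, so the closed form does not satisfy the recurrence.

No, the closed form is incorrect.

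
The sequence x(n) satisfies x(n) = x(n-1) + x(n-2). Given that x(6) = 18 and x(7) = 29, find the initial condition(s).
Work backwards using x(k) = x(k+2) - x(k+1):
x(5) = x(7) - x(6) = 29 - 18 = 11
x(4) = x(6) - x(5) = 18 - 11 = 7
x(3) = x(5) - x(4) = 11 - 7 = 4
x(2) = x(4) - x(3) = 7 - 4 = 3
x(1) = x(3) - x(2) = 4 - 3 = 1
x(0) = x(2) - x(1) = 3 - 1 = 2

x(0) = 2, x(1) = 1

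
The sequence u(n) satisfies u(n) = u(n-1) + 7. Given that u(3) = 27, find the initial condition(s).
u(3) = u(0) + 3·7, so u(0) = 27 - 21 = 6.

u(0) = 6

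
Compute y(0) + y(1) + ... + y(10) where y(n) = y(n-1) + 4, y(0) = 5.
Computing the sequence terms: 5, 9, 13, 17, 21, 25, 29, 33, 37, 41, 45
Adding these values together:

275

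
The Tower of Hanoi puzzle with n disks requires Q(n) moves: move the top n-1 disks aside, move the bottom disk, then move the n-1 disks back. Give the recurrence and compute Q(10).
Moving n disks = move the top n-1 disks aside (Q(n-1) moves) + move the largest disk (1 move) + move the n-1 disks back on top (Q(n-1) moves), so Q(n) = 2Q(n-1) + 1, with Q(1) = 1 (a single disk takes one move).
First terms: 1, 3, 7, 15, 31, 63, … — each is one less than a power of 2. Indeed Q(n) + 1 = 2(Q(n-1) + 1) with Q(1) + 1 = 2, so Q(n) + 1 = 2ⁿ and Q(n) = 2ⁿ - 1.
Hence Q(10) = 2^10 - 1 = 1024 - 1 = 1023.

Q(n) = 2Q(n-1) + 1, Q(1) = 1; Q(10) = 1023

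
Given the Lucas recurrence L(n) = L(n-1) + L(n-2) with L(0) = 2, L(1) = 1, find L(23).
Computing the sequence terms:
2, 1, 3, 4, 7, 11, 18, 29, 47, 76, 123, 199, 322, 521, 843, 1364, 2207, 3571, 5778, 9349, 15127, 24476, 39603, 64079

64079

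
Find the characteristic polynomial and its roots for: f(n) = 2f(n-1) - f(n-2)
Substitute f(n) = rⁿ and divide through by rⁿ⁻²: r² - 2r + 1 = 0
Factor: (r - 1)² = 0, so r = 1 (double root).
General solution: f(n) = (A + Bn)·1ⁿ

Characteristic: r² - 2r + 1 = 0, Roots: r = 1 (double root)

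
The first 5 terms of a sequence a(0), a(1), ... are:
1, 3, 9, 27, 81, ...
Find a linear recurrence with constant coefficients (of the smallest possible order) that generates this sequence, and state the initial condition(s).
Look for the lowest-order linear relation among consecutive terms.
Observation: each term is 3× the previous.
Check at n=2: 3·3 = 9. ✓

a(n) = 3 × a(n-1), a(0) = 1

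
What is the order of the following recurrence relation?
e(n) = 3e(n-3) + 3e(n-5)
The order is the largest lag k for which e(n-k) appears. Here the deepest term is e(n-5), so the order is 5.

Order 5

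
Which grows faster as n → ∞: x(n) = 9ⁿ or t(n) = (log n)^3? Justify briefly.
Comparing growth rates:
Growth-rate hierarchy: log n ≺ any polynomial ≺ any exponential cⁿ (c>1) ≺ n! ≺ nⁿ.
exponential base 9 dominates polylogarithmic (log n)^3 asymptotically.

x(n) grows faster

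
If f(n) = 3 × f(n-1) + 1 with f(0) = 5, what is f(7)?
Computing step by step:
f(0) = 5
f(1) = 3 × 5 + 1 = 16
f(2) = 3 × 16 + 1 = 49
f(3) = 3 × 49 + 1 = 148
f(4) = 3 × 148 + 1 = 445
f(5) = 3 × 445 + 1 = 1336
f(6) = 3 × 1336 + 1 = 4009
f(7) = 3 × 4009 + 1 = 12028

12028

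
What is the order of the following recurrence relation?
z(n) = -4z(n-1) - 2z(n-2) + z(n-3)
The order is the largest lag k for which z(n-k) appears. Here the deepest term is z(n-3), so the order is 3.

Order 3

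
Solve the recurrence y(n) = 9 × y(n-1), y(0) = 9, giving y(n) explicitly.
Recurrence: y(n) = 9 × y(n-1), initial: y(0) = 9.
Each term is 9 times the previous, so this is geometric with ratio 9. After n steps: y(n) = y(0)·9ⁿ = 9·9ⁿ.

y(n) = 9·9ⁿ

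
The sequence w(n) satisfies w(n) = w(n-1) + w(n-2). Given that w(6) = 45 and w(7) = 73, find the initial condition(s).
Work backwards using w(k) = w(k+2) - w(k+1):
w(5) = w(7) - w(6) = 73 - 45 = 28
w(4) = w(6) - w(5) = 45 - 28 = 17
w(3) = w(5) - w(4) = 28 - 17 = 11
w(2) = w(4) - w(3) = 17 - 11 = 6
w(1) = w(3) - w(2) = 11 - 6 = 5
w(0) = w(2) - w(1) = 6 - 5 = 1

w(0) = 1, w(1) = 5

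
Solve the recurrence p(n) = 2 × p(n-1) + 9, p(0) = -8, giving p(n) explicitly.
Recurrence: p(n) = 2 × p(n-1) + 9, initial: p(0) = -8.
Try p(n) = A·2ⁿ + C. Substituting: A·2ⁿ + C = 2(A·2ⁿ⁻¹ + C) + 9 = A·2ⁿ + 2C + 9, so C = 2C + 9, giving C = -9. Then p(0) = A - 9 = -8 gives A = 1.

p(n) = 2ⁿ - 9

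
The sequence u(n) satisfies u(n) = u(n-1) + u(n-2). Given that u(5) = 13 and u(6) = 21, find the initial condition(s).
Work backwards using u(k) = u(k+2) - u(k+1):
u(4) = u(6) - u(5) = 21 - 13 = 8
u(3) = u(5) - u(4) = 13 - 8 = 5
u(2) = u(4) - u(3) = 8 - 5 = 3
u(1) = u(3) - u(2) = 5 - 3 = 2
u(0) = u(2) - u(1) = 3 - 2 = 1

u(0) = 1, u(1) = 2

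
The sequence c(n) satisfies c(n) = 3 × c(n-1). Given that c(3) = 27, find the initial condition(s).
In general c(n) = 3ⁿ · c(0). At n = 3: c(0) = c(3) / 3^3 = 27 / 27 = 1.

c(0) = 1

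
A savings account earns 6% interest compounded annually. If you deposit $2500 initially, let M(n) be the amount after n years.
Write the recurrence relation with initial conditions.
Each year the balance grows by 6%, i.e. is multiplied by 1 + 6/100 = 1.06, so M(n) = 1.06 × M(n-1). The initial deposit gives M(0) = 2500.
Unrolling gives the closed form M(n) = 2500 × (1.06)ⁿ.

M(n) = 1.06 × M(n-1), M(0) = 2500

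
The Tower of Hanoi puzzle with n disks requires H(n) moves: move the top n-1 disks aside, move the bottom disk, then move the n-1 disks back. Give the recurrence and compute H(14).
Moving n disks = move the top n-1 disks aside (H(n-1) moves) + move the largest disk (1 move) + move the n-1 disks back on top (H(n-1) moves), so H(n) = 2H(n-1) + 1, with H(1) = 1 (a single disk takes one move).
First terms: 1, 3, 7, 15, 31, 63, … — each is one less than a power of 2. Indeed H(n) + 1 = 2(H(n-1) + 1) with H(1) + 1 = 2, so H(n) + 1 = 2ⁿ and H(n) = 2ⁿ - 1.
Hence H(14) = 2^14 - 1 = 16384 - 1 = 16383.

H(n) = 2H(n-1) + 1, H(1) = 1; H(14) = 16383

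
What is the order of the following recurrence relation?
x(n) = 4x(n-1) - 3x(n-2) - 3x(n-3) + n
The order is the largest lag k for which x(n-k) appears. Here the deepest term is x(n-3) (the n term is non-homogeneous and does not affect the order), so the order is 3.

Order 3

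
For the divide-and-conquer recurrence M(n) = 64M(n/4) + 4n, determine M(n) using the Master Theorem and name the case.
Master Theorem template: M(n) = a·M(n/b) + f(n).
Here: a=64, b=4, f(n)=4n
Compute log_b(a) = log_4(64) = 3.
f(n) = 4n = O(n^(3-ε)) with ε = 2. Case 1: M(n) = Θ(n^log_b(a)) = Θ(n^3).

Case 1: M(n) = Θ(n^3)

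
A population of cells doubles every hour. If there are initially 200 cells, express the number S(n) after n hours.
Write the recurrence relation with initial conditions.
Each hour multiplies the count by 2, so the count after n hours depends only on the count after n-1 hours: S(n) = 2 × S(n-1). The starting count gives S(0) = 200.
Unrolling n times gives the closed form S(n) = 200 × 2ⁿ.

S(n) = 2 × S(n-1), S(0) = 200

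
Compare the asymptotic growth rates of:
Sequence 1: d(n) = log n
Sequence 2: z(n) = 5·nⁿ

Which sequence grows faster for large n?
Comparing growth rates:
Growth-rate hierarchy: log n ≺ any polynomial ≺ any exponential cⁿ (c>1) ≺ n! ≺ nⁿ.
super-exponential nⁿ dominates logarithmic asymptotically.

z(n) grows faster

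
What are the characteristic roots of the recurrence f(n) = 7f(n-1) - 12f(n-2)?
Substitute f(n) = rⁿ and divide through by rⁿ⁻²: r² - 7r + 12 = 0
Factor: (r - 4)(r - 3) = 0, so r = 4, 3.
General solution: f(n) = A·4ⁿ + B·3ⁿ

Characteristic: r² - 7r + 12 = 0, Roots: r = 4, 3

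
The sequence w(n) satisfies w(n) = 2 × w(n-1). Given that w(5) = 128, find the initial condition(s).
In general w(n) = 2ⁿ · w(0). At n = 5: w(0) = w(5) / 2^5 = 128 / 32 = 4.

w(0) = 4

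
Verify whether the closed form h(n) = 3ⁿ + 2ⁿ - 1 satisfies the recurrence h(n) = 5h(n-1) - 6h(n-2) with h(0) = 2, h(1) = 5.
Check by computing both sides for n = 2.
From the recurrence with h(0) = 2, h(1) = 5:
  h(0) = 2, h(1) = 5, h(2) = 13
  so the recurrence gives h(2) = 13.
From the proposed closed form h(n) = 3ⁿ + 2ⁿ - 1:
  h(2) = 12.
The recurrence gives 13 but the closed form gives 12, so the closed form does not satisfy the recurrence.

No, the closed form is incorrect.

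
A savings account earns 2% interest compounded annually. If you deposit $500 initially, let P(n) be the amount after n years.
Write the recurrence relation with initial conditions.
Each year the balance grows by 2%, i.e. is multiplied by 1 + 2/100 = 1.02, so P(n) = 1.02 × P(n-1). The initial deposit gives P(0) = 500.
Unrolling gives the closed form P(n) = 500 × (1.02)ⁿ.

P(n) = 1.02 × P(n-1), P(0) = 500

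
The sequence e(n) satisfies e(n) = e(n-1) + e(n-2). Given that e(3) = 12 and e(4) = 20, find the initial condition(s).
Work backwards using e(k) = e(k+2) - e(k+1):
e(2) = e(4) - e(3) = 20 - 12 = 8
e(1) = e(3) - e(2) = 12 - 8 = 4
e(0) = e(2) - e(1) = 8 - 4 = 4

e(0) = 4, e(1) = 4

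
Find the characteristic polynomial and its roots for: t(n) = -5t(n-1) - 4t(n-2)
Substitute t(n) = rⁿ and divide through by rⁿ⁻²: r² + 5r + 4 = 0
Factor: (r + 4)(r + 1) = 0, so r = -4, -1.
General solution: t(n) = A·(-4)ⁿ + B·(-1)ⁿ

Characteristic: r² + 5r + 4 = 0, Roots: r = -4, -1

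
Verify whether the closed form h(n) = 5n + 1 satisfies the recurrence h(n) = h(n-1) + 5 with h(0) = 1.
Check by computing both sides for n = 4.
From the recurrence with h(0) = 1:
  h(0) = 1, h(1) = 6, h(2) = 11, h(3) = 16, h(4) = 21
  so the recurrence gives h(4) = 21.
From the proposed closed form h(n) = 5n + 1:
  h(4) = 21.
Both sides give 21 at n = 4, and the initial condition(s) match, so the closed form is consistent.

Yes, the closed form is correct.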